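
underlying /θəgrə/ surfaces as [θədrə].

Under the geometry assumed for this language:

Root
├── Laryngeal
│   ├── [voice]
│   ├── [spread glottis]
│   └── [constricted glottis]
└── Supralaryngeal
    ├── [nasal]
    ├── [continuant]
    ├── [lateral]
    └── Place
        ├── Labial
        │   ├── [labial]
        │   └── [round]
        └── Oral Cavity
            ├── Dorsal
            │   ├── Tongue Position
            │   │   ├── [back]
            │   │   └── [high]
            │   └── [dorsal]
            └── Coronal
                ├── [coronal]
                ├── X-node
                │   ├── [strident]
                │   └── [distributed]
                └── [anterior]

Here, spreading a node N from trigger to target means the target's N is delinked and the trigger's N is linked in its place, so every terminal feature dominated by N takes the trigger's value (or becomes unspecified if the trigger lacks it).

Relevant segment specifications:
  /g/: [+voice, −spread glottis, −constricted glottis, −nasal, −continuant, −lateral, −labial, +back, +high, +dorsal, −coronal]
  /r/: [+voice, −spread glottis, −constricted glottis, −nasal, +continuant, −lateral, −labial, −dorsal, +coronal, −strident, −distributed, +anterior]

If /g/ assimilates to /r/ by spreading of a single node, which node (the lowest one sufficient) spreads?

Comparing /g/ with its surface form [d], the features that change are [coronal], [anterior], [distributed], [strident], [dorsal], [high], [back].
In this geometry the lowest node dominating all of them is Oral Cavity: every daughter of Oral Cavity dominates only a proper subset, so no lower node suffices.
Spreading Oral Cavity from /r/ overwrites each of those terminals with /r/'s values, yielding exactly [d].
[continuant], a feature on which the two segments disagree outside Oral Cavity, is unchanged — nothing dominating it spread, and Oral Cavity is the minimal sufficient constituent.

Oral Cavity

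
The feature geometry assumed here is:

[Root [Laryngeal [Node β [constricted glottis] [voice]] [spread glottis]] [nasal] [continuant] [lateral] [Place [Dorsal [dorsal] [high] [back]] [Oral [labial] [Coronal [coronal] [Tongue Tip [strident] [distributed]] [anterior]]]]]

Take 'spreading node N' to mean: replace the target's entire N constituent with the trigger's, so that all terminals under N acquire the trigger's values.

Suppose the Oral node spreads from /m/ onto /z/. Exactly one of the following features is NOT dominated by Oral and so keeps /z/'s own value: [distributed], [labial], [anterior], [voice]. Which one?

[voice]

The terminals dominated by Oral are [labial], [coronal], [strident], [distributed], [anterior].
[anterior], [distributed], [labial] all lie under Oral, so they are overwritten when Oral spreads.
[voice] is not within the Oral subtree (it hangs from Node β), so /z/'s [voice] value survives.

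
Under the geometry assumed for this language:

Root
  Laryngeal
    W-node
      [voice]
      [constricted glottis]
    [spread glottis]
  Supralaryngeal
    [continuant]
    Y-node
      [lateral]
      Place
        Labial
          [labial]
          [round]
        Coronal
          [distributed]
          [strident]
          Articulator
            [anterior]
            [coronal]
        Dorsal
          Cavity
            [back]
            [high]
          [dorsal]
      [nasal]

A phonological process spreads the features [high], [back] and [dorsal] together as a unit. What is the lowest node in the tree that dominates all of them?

[high] is immediately dominated by Cavity.
[back] is immediately dominated by Cavity.
[dorsal] is immediately dominated by Dorsal.
The lowest node appearing on every path is Dorsal; each proper daughter of Dorsal fails to dominate at least one of the listed features.

Dorsal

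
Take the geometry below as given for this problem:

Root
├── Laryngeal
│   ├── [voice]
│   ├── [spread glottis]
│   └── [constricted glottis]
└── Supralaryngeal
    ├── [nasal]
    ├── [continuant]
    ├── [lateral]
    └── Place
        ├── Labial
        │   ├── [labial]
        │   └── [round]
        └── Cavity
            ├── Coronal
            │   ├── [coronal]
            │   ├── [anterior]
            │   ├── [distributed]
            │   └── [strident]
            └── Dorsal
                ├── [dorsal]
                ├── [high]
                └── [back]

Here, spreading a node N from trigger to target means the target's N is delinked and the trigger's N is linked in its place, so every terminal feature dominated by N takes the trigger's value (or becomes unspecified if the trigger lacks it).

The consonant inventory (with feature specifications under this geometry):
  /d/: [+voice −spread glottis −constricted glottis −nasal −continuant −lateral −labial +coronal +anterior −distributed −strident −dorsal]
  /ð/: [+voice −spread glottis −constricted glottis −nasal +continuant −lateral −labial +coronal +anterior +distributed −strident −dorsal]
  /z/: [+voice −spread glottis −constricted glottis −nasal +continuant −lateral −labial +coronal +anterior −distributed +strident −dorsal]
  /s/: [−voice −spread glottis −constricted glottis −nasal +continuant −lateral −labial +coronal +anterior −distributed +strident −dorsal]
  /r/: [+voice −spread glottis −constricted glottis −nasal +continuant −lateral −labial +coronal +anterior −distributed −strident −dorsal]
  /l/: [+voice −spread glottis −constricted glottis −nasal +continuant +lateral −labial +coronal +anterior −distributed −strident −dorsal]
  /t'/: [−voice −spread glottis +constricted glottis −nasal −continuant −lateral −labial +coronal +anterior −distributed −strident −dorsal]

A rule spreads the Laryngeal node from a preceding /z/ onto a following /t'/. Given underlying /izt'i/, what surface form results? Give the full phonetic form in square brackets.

The Laryngeal node dominates the terminals [voice], [spread glottis], [constricted glottis].
After delinking /t'/'s Laryngeal and linking /z/'s, the affected terminals become [+voice], [−spread glottis], [−constricted glottis]; [nasal], [continuant], [lateral], … (outside Laryngeal) are retained from /t'/.
Among the inventory, only /d/ has exactly this specification, giving the surface form [izdi].

[izdi]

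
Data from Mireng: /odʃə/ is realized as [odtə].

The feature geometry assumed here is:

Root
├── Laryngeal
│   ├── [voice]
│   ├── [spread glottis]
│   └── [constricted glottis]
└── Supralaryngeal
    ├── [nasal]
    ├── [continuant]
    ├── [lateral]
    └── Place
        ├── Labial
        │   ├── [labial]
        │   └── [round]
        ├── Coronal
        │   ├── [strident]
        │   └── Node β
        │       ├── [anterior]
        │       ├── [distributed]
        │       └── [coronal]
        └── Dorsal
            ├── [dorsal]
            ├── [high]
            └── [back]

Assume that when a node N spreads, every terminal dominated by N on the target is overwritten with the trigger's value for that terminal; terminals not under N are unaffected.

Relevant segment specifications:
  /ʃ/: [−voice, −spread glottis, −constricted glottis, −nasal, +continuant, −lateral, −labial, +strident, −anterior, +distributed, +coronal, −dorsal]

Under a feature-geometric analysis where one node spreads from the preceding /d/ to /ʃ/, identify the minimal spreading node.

/ʃ/ and [t] differ in [continuant], [anterior], [distributed], [strident]; every other specified feature is identical.
These terminals are all dominated by Supralaryngeal, and no proper subconstituent of Supralaryngeal covers them all; Supralaryngeal is their lowest common ancestor.
If Supralaryngeal spreads, every terminal under it takes /d/'s value, producing [t] as observed.
Since [voice] is preserved even though /d/ disagrees there, no node above Supralaryngeal spread.

Supralaryngeal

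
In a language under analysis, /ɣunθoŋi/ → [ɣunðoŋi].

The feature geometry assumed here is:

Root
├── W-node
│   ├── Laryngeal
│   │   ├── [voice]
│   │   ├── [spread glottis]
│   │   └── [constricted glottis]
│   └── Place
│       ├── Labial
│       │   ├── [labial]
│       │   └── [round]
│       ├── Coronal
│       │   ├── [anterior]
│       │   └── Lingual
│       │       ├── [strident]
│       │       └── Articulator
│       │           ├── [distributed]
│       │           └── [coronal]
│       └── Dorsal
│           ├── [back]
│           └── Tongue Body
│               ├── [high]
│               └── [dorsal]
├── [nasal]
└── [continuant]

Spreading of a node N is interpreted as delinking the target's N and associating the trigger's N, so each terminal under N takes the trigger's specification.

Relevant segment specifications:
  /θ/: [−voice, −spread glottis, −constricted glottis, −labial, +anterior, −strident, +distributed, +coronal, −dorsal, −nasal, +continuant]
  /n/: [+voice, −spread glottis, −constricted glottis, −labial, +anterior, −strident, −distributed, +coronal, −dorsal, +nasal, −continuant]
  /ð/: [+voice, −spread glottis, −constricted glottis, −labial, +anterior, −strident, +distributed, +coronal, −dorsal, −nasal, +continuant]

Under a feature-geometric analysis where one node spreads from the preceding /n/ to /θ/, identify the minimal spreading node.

The alternation /θ/ → [ð] changes [voice] and nothing else.
Only a single terminal changes, and /n/ supplies the new value, so [voice] itself is the minimal spreading constituent.
Features on which the two segments disagree outside [voice], such as [nasal], [distributed], are unchanged — nothing dominating them spread, and [voice] is the minimal sufficient constituent.

[voice]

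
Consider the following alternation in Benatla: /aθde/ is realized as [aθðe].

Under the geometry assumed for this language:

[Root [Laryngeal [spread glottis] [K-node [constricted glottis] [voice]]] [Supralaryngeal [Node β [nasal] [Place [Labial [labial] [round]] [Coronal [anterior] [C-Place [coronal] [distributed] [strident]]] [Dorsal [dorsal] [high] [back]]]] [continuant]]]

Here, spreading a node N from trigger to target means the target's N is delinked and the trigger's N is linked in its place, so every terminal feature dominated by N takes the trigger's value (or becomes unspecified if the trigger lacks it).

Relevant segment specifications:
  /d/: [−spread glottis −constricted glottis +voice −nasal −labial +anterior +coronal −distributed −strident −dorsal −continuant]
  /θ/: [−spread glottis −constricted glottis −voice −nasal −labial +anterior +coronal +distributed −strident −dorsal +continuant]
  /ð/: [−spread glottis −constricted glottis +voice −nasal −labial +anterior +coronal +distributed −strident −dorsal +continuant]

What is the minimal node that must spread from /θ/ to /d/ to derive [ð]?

Supralaryngeal

Feature comparison: [continuant], [distributed] differ between /d/ and [ð]; the remaining terminals match.
These terminals are all dominated by Supralaryngeal, and no proper subconstituent of Supralaryngeal covers them all; Supralaryngeal is their lowest common ancestor.
If Supralaryngeal spreads, every terminal under it takes /θ/'s value, producing [ð] as observed.
Since [voice] is preserved even though /θ/ disagrees there, no node above Supralaryngeal spread.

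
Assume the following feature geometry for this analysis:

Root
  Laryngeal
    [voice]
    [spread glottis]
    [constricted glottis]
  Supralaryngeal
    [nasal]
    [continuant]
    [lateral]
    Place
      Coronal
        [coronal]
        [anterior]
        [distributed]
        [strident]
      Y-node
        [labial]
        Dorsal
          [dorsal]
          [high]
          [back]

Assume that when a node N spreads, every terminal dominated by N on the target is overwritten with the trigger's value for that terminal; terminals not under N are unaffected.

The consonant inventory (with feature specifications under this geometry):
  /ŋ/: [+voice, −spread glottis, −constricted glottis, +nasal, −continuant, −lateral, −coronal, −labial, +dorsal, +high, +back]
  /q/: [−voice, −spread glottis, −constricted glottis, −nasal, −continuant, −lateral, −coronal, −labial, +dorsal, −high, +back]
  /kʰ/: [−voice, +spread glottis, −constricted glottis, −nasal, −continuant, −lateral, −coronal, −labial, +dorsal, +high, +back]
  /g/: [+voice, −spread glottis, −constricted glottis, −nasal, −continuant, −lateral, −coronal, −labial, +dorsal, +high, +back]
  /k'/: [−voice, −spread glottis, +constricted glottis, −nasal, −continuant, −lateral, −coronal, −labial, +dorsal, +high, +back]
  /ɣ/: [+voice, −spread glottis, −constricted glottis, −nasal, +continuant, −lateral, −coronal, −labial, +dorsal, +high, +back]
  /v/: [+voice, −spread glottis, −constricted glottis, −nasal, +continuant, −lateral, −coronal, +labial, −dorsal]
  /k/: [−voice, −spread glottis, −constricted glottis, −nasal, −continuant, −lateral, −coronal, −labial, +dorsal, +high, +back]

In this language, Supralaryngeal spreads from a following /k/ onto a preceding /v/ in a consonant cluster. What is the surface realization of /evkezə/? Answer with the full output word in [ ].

[egkezə]

Supralaryngeal immediately or transitively dominates [nasal], [continuant], [lateral], [coronal], [anterior], [distributed], [strident], [labial], [dorsal], [high], [back].
After delinking /v/'s Supralaryngeal and linking /k/'s, the affected terminals become [−nasal], [−continuant], [−lateral], [−coronal], [−labial], [+dorsal], [+high], [+back]; [voice], [spread glottis], [constricted glottis] (outside Supralaryngeal) are retained from /v/.
Among the inventory, only /g/ has exactly this specification, giving the surface form [egkezə].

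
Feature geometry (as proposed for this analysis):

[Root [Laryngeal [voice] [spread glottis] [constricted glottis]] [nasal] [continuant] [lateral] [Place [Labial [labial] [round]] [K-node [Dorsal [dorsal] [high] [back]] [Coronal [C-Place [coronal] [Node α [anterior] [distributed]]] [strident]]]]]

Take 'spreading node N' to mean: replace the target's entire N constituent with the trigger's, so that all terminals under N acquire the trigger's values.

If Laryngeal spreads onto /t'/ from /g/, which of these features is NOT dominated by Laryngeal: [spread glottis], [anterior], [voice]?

Under this geometry, Laryngeal contains [voice], [spread glottis], [constricted glottis].
[spread glottis], [voice] all lie under Laryngeal, so they are overwritten when Laryngeal spreads.
But [anterior] is a dependent of Node α, outside Laryngeal; it is therefore untouched by the spreading.

[anterior]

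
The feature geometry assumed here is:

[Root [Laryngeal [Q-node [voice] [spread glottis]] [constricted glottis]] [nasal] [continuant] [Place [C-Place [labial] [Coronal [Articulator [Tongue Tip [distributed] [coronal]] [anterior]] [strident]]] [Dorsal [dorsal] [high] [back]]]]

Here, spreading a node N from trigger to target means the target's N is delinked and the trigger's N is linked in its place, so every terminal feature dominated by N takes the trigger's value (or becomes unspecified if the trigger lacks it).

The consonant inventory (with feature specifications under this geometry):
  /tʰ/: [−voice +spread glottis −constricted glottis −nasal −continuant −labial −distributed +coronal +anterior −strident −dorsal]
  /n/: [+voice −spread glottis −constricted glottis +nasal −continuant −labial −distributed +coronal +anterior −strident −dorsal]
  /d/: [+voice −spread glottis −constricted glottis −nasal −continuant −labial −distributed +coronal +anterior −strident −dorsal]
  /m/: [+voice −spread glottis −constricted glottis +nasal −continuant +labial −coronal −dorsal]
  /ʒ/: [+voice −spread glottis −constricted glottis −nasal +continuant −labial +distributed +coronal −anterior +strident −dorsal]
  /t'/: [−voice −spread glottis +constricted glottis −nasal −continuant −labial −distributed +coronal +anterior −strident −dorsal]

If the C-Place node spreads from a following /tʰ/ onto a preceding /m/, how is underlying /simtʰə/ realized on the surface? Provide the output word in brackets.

The C-Place node dominates the terminals [labial], [distributed], [coronal], [anterior], [strident].
After delinking /m/'s C-Place and linking /tʰ/'s, the affected terminals become [−labial], [−distributed], [+coronal], [+anterior], [−strident]; [voice], [spread glottis], [constricted glottis], … (outside C-Place) are retained from /m/.
The resulting bundle matches /n/ in the inventory; substituting it for /m/ gives [sintʰə].

[sintʰə]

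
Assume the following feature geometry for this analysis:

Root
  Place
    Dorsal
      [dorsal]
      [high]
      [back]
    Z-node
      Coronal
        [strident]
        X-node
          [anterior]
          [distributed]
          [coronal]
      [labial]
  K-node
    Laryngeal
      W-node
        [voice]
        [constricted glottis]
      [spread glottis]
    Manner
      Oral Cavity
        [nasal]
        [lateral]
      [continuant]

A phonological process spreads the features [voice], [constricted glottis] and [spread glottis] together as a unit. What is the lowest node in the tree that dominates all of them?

Laryngeal

[voice] is immediately dominated by W-node.
[constricted glottis] is immediately dominated by W-node.
[spread glottis] is immediately dominated by Laryngeal.
Laryngeal is the lowest common ancestor — every listed feature sits under it, and no single subconstituent of Laryngeal covers them all.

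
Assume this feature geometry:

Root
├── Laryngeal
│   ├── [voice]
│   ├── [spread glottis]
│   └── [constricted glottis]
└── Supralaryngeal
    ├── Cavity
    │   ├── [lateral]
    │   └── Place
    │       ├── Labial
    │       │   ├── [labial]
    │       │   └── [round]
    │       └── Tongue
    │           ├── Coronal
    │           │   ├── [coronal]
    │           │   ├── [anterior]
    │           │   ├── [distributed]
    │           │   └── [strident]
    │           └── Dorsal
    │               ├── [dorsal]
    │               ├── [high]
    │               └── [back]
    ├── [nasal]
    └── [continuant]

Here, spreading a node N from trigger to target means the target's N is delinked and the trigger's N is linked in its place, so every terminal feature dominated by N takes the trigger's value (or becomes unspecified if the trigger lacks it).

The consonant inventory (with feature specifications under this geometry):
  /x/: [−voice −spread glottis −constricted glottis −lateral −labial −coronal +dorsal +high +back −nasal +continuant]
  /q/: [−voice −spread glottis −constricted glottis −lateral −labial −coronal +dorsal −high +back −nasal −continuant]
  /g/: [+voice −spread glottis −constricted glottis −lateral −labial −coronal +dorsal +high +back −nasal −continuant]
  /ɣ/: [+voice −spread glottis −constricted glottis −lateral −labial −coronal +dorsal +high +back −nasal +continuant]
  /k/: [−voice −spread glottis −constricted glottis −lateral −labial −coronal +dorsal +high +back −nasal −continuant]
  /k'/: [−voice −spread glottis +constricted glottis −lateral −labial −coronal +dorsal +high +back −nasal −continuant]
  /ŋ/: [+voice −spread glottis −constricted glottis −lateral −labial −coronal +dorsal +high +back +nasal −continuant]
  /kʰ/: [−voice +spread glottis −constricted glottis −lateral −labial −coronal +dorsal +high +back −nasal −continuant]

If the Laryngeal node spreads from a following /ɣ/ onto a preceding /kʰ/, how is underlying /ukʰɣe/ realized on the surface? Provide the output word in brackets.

Terminals under Laryngeal in this geometry: [voice], [spread glottis], [constricted glottis].
Spreading Laryngeal from /ɣ/ onto /kʰ/ replaces those values with /ɣ/'s: [+voice], [−spread glottis], [−constricted glottis]. Features outside Laryngeal ([lateral], [labial], [coronal], …) stay as in /kʰ/.
Among the inventory, only /g/ has exactly this specification, giving the surface form [ugɣe].

[ugɣe]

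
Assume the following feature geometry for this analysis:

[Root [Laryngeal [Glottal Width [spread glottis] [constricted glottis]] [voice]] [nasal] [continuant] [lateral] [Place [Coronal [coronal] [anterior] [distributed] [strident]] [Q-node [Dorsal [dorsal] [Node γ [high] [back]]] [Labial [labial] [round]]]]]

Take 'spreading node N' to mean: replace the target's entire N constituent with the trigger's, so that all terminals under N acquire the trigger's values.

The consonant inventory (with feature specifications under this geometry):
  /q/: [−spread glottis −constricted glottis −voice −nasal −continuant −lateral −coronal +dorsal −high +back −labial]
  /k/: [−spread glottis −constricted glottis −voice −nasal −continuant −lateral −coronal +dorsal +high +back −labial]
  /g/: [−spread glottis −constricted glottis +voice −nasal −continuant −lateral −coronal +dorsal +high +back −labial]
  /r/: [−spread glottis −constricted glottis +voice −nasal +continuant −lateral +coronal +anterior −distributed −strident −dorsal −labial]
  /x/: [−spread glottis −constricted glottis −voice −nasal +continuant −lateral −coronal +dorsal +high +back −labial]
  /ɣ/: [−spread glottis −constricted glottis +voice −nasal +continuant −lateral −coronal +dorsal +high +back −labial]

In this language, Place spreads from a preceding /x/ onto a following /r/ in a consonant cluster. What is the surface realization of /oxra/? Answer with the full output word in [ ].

[oxɣa]

Terminals under Place in this geometry: [coronal], [anterior], [distributed], [strident], [dorsal], [high], [back], [labial], [round].
After delinking /r/'s Place and linking /x/'s, the affected terminals become [−coronal], [+dorsal], [+high], [+back], [−labial]; [spread glottis], [constricted glottis], [voice], … (outside Place) are retained from /r/.
Among the inventory, only /ɣ/ has exactly this specification, giving the surface form [oxɣa].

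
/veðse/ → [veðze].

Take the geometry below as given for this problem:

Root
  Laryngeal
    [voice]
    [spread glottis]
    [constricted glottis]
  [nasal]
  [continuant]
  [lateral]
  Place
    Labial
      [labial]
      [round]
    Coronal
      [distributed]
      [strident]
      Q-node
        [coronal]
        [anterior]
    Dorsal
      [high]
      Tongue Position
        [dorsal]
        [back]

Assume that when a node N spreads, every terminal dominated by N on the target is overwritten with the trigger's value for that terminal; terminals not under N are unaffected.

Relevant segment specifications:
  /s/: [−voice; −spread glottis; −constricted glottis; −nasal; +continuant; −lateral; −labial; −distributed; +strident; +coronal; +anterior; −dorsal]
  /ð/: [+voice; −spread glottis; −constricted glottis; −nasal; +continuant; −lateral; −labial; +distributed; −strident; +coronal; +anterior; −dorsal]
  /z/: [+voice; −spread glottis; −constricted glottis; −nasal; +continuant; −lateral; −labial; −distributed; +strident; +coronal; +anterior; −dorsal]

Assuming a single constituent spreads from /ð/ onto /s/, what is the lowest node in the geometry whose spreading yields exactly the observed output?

[voice]

Feature comparison: [voice] differs between /s/ and [z]; the remaining terminals match.
Since just one terminal is affected and it takes /ð/'s value, spreading the terminal [voice] alone is sufficient and minimal.
[distributed], [strident] stay as in /s/ although /ð/ differs there, so no node dominating them spread; among the remaining candidates [voice] is the lowest that derives the output.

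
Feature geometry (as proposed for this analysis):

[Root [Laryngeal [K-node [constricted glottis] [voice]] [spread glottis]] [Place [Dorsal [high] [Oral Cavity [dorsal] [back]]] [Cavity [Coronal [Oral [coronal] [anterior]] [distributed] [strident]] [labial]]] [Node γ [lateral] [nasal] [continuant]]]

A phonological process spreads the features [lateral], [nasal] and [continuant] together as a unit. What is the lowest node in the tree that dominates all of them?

Node γ

[lateral]: Root / Node γ / [lateral].
[nasal]: Root / Node γ / [nasal].
[continuant]: Root / Node γ / [continuant].
The lowest node appearing on every path is Node γ; each proper daughter of Node γ fails to dominate at least one of the listed features.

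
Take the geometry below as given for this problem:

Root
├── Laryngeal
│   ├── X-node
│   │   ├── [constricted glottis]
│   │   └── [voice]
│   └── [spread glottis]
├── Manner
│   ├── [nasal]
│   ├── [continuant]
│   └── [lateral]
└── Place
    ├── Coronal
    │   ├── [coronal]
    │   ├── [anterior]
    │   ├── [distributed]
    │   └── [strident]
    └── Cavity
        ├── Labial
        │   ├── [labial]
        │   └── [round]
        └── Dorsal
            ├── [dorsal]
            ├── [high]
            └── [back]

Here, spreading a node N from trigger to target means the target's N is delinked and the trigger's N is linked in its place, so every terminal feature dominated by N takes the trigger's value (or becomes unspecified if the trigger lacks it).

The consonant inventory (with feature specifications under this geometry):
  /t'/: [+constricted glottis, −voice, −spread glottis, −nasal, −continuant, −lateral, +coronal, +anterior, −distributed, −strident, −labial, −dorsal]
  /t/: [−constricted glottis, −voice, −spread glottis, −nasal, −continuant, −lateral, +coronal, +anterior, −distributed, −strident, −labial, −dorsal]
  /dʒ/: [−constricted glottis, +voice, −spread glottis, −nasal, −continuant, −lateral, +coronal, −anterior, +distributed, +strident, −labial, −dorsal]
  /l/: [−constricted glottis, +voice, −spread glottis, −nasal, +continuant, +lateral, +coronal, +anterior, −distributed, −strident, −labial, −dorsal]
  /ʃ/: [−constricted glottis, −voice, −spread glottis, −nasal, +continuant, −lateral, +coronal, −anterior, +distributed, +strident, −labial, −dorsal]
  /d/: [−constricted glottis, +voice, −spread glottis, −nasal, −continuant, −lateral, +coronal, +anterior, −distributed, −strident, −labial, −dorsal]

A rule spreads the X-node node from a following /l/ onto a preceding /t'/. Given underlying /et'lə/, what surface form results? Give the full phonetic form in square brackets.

X-node immediately or transitively dominates [constricted glottis], [voice].
The target acquires /l/'s values for everything under X-node — [−constricted glottis], [+voice] — while keeping its own [spread glottis], [nasal], [continuant], ….
The resulting bundle matches /d/ in the inventory; substituting it for /t'/ gives [edlə].

[edlə]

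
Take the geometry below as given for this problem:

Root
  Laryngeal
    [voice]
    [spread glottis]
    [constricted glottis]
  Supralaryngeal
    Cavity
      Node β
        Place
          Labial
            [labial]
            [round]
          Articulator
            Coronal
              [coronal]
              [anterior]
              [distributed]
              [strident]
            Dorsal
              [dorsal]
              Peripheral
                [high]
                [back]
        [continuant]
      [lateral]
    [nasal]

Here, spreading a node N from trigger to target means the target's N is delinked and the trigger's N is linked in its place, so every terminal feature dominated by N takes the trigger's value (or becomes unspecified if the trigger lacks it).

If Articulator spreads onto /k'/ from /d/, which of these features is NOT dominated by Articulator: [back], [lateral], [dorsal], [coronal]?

Under this geometry, Articulator contains [coronal], [anterior], [distributed], [strident], [dorsal], [high], [back].
[coronal], [dorsal], [back] all lie under Articulator, so they are overwritten when Articulator spreads.
But [lateral] is a dependent of Cavity, outside Articulator; it is therefore untouched by the spreading.

[lateral]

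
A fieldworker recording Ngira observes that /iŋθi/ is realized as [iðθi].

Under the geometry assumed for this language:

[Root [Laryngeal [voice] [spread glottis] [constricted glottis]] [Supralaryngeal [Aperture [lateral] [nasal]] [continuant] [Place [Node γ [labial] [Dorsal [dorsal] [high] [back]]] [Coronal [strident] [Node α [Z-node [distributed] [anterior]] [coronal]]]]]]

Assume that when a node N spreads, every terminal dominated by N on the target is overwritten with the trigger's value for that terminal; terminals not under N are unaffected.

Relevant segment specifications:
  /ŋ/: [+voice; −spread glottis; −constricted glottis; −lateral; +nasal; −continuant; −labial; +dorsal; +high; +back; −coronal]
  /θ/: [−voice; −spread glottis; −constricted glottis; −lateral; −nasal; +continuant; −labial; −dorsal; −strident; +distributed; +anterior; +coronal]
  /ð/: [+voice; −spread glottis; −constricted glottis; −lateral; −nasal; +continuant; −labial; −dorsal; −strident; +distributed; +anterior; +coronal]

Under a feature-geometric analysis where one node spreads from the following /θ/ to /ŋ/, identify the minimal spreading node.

Supralaryngeal

/ŋ/ and [ð] differ in [nasal], [continuant], [coronal], [anterior], [distributed], [strident], [dorsal], [high], [back]; every other specified feature is identical.
These terminals are all dominated by Supralaryngeal, and no proper subconstituent of Supralaryngeal covers them all; Supralaryngeal is their lowest common ancestor.
Spreading Supralaryngeal from /θ/ overwrites each of those terminals with /θ/'s values, yielding exactly [ð].
Since [voice] is preserved even though /θ/ disagrees there, no node above Supralaryngeal spread.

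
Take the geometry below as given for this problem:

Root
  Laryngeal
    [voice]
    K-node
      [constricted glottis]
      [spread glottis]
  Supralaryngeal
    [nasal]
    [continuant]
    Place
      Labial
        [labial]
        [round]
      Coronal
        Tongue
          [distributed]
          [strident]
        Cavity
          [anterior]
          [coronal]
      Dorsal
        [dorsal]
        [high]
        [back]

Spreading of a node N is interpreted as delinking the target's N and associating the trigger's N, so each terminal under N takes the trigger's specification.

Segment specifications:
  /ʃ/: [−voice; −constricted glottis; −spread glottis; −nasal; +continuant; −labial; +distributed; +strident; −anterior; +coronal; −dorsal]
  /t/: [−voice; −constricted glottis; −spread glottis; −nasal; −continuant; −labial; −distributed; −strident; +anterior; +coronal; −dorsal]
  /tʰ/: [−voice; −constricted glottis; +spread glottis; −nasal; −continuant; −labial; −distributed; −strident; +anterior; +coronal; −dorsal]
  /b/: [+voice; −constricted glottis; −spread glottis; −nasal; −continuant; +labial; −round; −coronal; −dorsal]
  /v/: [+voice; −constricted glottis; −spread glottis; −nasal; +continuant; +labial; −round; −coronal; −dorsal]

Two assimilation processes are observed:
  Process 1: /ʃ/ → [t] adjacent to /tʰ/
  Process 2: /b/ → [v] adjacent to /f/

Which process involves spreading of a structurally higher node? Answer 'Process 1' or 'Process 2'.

Process 1

Process 1 alters [continuant], [anterior], [distributed], [strident]; the lowest common ancestor is Supralaryngeal (depth 1 from Root).
Process 2: the feature that changes is [continuant]; the minimal node is [continuant] (depth 2).
Depth 1 < depth 2; Process 1 involves the structurally higher constituent Supralaryngeal.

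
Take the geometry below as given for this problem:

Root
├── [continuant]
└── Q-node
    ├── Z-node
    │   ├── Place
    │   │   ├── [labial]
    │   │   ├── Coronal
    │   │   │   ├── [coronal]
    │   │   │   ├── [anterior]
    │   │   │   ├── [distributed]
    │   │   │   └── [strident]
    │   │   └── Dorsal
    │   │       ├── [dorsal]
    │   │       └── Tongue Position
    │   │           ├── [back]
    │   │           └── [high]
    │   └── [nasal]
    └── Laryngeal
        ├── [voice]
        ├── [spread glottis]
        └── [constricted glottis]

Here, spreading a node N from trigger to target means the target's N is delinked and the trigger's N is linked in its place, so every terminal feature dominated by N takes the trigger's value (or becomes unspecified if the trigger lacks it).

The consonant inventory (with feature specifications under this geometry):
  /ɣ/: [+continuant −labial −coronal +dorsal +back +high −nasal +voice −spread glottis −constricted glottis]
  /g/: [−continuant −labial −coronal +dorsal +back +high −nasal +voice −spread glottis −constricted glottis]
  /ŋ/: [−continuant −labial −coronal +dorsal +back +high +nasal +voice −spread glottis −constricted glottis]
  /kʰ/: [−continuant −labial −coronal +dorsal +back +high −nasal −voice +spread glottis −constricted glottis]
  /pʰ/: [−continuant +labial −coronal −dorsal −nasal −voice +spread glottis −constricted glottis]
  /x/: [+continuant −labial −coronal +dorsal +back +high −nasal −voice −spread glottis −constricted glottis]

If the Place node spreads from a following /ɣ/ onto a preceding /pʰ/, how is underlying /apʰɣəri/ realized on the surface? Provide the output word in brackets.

[akʰɣəri]

The Place node dominates the terminals [labial], [coronal], [anterior], [distributed], [strident], [dorsal], [back], [high].
The target acquires /ɣ/'s values for everything under Place — [−labial], [−coronal], [+dorsal], [+back], [+high] — while keeping its own [continuant], [nasal], [voice], ….
This feature bundle is that of [kʰ], so /apʰɣəri/ surfaces as [akʰɣəri].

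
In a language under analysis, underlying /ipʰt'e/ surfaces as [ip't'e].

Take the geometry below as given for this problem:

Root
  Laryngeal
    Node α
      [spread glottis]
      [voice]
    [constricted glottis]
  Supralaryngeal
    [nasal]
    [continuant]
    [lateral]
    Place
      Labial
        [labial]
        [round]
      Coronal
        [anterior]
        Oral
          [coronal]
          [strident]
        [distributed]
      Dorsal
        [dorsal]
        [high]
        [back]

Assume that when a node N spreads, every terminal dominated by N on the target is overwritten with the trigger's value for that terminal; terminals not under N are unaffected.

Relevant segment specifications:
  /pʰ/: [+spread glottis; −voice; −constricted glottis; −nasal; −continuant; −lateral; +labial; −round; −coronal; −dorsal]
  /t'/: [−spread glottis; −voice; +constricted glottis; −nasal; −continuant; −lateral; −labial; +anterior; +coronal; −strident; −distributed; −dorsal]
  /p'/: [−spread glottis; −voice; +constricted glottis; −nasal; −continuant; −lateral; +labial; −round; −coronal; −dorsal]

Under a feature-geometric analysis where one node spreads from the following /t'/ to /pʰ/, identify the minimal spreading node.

Laryngeal

The alternation /pʰ/ → [p'] changes [spread glottis], [constricted glottis] and nothing else.
These terminals are all dominated by Laryngeal, and no proper subconstituent of Laryngeal covers them all; Laryngeal is their lowest common ancestor.
If Laryngeal spreads, every terminal under it takes /t'/'s value, producing [p'] as observed.
[coronal], [labial] — on which /t'/ differs from /pʰ/ — are unchanged, so Root cannot have spread; the constituent is no larger than Laryngeal.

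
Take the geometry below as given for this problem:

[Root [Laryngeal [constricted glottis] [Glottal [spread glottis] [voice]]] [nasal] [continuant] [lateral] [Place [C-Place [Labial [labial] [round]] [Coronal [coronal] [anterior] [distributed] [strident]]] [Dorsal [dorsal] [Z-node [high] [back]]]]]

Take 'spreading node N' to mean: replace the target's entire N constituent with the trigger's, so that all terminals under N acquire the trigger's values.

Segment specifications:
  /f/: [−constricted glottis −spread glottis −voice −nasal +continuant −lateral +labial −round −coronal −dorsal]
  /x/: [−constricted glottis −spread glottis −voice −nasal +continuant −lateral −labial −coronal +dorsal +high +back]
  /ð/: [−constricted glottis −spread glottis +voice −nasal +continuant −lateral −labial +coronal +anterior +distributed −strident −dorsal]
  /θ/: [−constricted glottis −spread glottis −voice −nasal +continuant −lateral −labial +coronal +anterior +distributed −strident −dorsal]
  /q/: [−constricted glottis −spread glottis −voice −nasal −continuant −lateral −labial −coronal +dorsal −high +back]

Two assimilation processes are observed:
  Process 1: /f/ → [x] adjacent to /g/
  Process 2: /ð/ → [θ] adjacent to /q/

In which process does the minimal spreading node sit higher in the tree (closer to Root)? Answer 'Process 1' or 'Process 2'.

In Process 1, [labial], [round], [dorsal], [high], [back] change, so the minimal spreading node is Place at depth 1.
In Process 2, [voice] changes, so the minimal spreading node is [voice] at depth 3.
Place is closer to Root than [voice], so Process 1 spreads the higher node.

Process 1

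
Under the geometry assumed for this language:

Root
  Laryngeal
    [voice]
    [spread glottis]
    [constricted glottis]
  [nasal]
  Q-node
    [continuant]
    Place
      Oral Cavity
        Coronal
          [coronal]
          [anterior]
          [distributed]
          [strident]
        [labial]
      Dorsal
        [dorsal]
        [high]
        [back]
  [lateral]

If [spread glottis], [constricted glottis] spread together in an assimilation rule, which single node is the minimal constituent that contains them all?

Laryngeal

[spread glottis] is immediately dominated by Laryngeal.
[constricted glottis] is immediately dominated by Laryngeal.
These paths first converge at Laryngeal; no daughter of Laryngeal dominates all 2 features, so Laryngeal is the minimal constituent.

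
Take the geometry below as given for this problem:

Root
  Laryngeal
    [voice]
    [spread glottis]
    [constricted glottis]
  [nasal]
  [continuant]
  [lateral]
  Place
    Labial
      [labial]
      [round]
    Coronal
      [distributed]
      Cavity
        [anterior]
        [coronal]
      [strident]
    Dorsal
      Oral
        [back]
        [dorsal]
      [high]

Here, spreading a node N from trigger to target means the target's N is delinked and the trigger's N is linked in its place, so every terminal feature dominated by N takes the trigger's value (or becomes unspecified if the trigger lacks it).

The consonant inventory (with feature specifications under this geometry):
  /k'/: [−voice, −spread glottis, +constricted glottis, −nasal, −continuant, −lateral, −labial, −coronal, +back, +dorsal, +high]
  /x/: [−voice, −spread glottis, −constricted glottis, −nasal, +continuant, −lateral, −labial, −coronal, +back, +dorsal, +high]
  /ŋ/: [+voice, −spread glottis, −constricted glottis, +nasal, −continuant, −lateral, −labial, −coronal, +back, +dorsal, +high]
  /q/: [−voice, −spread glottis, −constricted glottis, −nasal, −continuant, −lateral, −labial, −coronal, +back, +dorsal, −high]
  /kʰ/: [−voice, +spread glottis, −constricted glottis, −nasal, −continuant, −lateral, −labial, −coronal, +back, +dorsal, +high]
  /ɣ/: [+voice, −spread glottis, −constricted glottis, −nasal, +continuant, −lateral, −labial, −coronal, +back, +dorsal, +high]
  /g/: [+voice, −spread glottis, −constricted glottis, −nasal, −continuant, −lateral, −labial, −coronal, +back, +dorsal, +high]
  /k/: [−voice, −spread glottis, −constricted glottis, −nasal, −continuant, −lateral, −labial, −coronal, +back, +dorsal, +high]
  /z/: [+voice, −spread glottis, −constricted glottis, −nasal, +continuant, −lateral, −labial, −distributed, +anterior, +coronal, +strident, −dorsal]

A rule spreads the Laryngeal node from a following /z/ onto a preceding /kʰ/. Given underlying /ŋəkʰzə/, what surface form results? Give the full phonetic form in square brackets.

[ŋəgzə]

Terminals under Laryngeal in this geometry: [voice], [spread glottis], [constricted glottis].
The target acquires /z/'s values for everything under Laryngeal — [+voice], [−spread glottis], [−constricted glottis] — while keeping its own [nasal], [continuant], [lateral], ….
The resulting bundle matches /g/ in the inventory; substituting it for /kʰ/ gives [ŋəgzə].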